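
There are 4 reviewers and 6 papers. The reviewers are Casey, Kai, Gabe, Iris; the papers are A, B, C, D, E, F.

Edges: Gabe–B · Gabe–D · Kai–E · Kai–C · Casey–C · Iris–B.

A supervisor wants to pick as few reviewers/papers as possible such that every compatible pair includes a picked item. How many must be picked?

A maximum matching has 4 edges (e.g. Casey–C, Kai–E, Gabe–D, Iris–B).
By König's theorem the minimum vertex cover has the same size. One such cover is {Casey, Kai, Gabe, Iris}.

4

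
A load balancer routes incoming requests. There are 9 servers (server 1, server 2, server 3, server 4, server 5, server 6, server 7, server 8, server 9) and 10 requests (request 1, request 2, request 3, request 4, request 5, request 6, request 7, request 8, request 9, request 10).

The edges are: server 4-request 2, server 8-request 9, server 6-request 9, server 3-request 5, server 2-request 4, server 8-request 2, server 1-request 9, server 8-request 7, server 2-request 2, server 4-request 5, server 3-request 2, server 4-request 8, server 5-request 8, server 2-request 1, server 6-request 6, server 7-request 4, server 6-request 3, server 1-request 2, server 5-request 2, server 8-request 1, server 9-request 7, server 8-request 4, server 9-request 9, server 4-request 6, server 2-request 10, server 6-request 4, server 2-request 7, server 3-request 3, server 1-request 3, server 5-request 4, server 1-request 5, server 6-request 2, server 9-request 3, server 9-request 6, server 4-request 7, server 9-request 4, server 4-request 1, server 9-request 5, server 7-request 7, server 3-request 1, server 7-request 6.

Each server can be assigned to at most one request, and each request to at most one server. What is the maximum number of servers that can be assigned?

A valid assignment of size 9: server 1-request 5, server 2-request 10, server 3-request 3, server 4-request 2, server 5-request 8, server 6-request 6, server 7-request 4, server 8-request 9, server 9-request 7.
This saturates every server, so 9 is the maximum.

9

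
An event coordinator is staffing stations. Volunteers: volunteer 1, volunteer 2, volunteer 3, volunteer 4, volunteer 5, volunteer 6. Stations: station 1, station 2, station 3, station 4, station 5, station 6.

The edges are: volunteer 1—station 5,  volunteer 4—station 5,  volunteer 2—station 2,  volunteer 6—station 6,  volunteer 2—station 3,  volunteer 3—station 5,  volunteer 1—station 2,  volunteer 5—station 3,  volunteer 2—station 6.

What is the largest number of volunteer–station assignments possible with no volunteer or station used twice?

One maximum matching: volunteer 1-station 2, volunteer 2-station 6, volunteer 3-station 5, volunteer 5-station 3.
The set {volunteer 1, volunteer 2, volunteer 3, volunteer 4, volunteer 5, volunteer 6} has only 4 neighbours ({station 2, station 3, station 5, station 6}), so by Hall's theorem at most 4 of the 6 volunteers can be matched.

4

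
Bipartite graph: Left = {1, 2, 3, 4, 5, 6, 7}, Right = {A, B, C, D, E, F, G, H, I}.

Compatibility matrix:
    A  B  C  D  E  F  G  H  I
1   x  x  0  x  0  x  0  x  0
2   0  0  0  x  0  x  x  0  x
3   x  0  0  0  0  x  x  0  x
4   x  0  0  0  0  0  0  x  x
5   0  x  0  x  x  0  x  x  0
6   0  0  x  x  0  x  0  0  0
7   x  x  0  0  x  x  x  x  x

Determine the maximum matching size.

A valid assignment of size 7: 1–A, 2–D, 3–I, 4–H, 5–E, 6–F, 7–G.
This saturates every left vertex, so 7 is the maximum.

7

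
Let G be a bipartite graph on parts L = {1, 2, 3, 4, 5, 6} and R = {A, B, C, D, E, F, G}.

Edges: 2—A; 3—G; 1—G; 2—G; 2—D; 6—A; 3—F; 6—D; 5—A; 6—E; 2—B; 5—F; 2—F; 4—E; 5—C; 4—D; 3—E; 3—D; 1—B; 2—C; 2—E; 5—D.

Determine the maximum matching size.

For example, pair 1-B, 2-G, 3-F, 4-D, 5-C, 6-E.
All 6 left vertices are matched, so no larger matching exists.

6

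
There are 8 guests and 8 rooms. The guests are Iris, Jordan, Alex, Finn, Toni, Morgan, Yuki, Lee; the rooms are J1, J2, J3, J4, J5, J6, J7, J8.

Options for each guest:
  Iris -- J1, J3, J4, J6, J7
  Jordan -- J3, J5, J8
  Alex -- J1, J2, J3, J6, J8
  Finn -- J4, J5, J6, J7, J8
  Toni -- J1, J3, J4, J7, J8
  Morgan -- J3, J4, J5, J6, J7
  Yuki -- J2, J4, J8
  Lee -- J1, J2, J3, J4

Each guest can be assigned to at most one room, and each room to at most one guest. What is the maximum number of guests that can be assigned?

For example, pair Iris–J4, Jordan–J5, Alex–J1, Finn–J8, Toni–J7, Morgan–J6, Yuki–J2, Lee–J3.
This saturates every guest, so 8 is the maximum.

8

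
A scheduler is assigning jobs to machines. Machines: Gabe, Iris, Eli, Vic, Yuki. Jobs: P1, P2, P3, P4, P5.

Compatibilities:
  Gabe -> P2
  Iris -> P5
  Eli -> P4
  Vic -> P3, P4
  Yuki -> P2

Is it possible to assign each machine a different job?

No

The set {Gabe, Yuki} has only 1 neighbour ({P2}), so by Hall's theorem at most 4 of the 5 machines can be matched.
Hence no matching covers every machine.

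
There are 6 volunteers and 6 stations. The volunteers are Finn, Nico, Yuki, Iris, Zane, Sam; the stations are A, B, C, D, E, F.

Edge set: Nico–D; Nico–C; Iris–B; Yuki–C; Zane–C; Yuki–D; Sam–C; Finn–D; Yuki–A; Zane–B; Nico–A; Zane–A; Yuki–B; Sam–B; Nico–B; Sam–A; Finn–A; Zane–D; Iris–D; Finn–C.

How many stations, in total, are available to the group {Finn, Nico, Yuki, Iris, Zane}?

The union of neighbours of {Finn, Nico, Yuki, Iris, Zane} is {A, B, C, D}, which has 4 elements.
Since |N(S)| = 4 < |S| = 5, Hall's condition fails for this subset.

4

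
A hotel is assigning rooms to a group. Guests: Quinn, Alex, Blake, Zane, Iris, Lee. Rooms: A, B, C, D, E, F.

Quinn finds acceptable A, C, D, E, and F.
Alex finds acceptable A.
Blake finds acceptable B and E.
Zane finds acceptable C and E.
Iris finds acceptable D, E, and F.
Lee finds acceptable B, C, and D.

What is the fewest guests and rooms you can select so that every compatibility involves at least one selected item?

The 6 edges Quinn–F, Alex–A, Blake–E, Zane–C, Iris–D, Lee–B form a matching, so any vertex cover needs at least 6 vertices (one per matched edge).
Conversely {Quinn, Alex, Blake, Zane, Iris, Lee} meets every edge and has exactly 6 vertices, so 6 is optimal.

6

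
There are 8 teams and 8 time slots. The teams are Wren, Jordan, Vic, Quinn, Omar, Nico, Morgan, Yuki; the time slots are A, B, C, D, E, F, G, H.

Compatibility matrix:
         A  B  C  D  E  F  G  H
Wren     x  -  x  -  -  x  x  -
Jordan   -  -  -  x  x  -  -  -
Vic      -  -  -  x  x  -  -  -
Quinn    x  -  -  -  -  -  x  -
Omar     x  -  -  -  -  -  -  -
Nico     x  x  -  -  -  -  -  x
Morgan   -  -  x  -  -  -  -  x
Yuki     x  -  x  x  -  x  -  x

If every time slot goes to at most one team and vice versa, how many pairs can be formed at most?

8

One maximum matching: Wren-F, Jordan-D, Vic-E, Quinn-G, Omar-A, Nico-B, Morgan-C, Yuki-H.
This saturates every team, so 8 is the maximum.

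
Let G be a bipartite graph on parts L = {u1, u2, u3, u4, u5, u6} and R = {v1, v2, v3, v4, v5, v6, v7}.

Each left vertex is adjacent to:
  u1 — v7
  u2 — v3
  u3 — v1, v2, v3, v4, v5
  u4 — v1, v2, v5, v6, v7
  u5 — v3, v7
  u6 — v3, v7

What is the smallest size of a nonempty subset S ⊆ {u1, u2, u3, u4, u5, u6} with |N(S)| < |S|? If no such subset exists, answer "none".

Take S = {u1, u2, u5}. Its neighbourhood is {v3, v7}, so |N(S)| = 2 < |S| = 3.
Every subset of size less than 3 has at least as many neighbours as members, so 3 is the minimum.

3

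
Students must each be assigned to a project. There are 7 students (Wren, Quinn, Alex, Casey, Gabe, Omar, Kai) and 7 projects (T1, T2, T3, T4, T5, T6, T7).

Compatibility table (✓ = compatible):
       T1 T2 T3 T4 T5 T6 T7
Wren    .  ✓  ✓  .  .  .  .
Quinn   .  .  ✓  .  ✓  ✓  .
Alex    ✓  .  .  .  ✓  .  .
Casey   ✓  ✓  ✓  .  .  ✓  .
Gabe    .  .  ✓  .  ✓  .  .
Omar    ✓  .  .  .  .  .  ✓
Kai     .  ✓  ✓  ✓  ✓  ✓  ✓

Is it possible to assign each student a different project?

Yes

One maximum matching: Wren–T3, Quinn–T6, Alex–T1, Casey–T2, Gabe–T5, Omar–T7, Kai–T4.
All 7 students are covered.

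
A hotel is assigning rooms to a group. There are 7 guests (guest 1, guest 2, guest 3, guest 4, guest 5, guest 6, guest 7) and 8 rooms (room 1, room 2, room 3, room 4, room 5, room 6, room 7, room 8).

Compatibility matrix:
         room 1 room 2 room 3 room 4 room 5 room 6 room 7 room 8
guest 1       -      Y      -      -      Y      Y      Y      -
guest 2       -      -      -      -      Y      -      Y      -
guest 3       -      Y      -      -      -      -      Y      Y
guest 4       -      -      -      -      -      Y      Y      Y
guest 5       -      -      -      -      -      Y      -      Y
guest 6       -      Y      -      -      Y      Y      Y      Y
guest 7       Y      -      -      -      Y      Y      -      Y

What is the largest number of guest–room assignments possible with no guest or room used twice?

6

One maximum matching: guest 1-room 2, guest 2-room 5, guest 3-room 7, guest 4-room 6, guest 5-room 8, guest 7-room 1.
The set {guest 1, guest 2, guest 3, guest 4, guest 5, guest 6} has only 5 neighbours ({room 2, room 5, room 6, room 7, room 8}), so by Hall's theorem at most 6 of the 7 guests can be matched.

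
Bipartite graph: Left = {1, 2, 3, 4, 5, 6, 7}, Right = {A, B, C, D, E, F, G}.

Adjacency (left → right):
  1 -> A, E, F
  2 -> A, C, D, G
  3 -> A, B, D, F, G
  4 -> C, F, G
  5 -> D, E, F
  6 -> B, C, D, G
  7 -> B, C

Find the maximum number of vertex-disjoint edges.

7

A valid assignment of size 7: 1–E, 2–C, 3–A, 4–F, 5–D, 6–G, 7–B.
All 7 left vertices are matched, so no larger matching exists.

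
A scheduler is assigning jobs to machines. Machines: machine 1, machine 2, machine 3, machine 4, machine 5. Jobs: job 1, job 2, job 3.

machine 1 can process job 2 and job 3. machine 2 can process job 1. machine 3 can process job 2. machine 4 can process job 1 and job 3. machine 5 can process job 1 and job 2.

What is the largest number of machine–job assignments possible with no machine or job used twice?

3

For example, pair machine 1–job 3, machine 2–job 1, machine 3–job 2.
The set {machine 1, machine 2, machine 3, machine 4, machine 5} has only 3 neighbours ({job 1, job 2, job 3}), so by Hall's theorem at most 3 of the 5 machines can be matched.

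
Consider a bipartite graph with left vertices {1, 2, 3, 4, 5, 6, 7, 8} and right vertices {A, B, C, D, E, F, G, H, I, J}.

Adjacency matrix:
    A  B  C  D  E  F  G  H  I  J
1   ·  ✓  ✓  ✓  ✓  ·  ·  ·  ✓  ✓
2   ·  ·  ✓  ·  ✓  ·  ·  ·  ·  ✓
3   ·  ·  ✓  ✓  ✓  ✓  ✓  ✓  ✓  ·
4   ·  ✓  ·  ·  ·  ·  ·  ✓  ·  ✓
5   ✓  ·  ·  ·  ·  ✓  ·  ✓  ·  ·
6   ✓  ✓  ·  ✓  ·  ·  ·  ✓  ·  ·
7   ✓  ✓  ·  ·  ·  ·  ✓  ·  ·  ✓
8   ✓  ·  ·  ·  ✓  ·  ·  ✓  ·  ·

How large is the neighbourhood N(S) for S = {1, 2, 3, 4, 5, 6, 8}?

10

The union of neighbours of {1, 2, 3, 4, 5, 6, 8} is {A, B, C, D, E, F, G, H, I, J}, which has 10 elements.
Since |N(S)| = 10 ≥ |S| = 7, Hall's condition holds for this subset.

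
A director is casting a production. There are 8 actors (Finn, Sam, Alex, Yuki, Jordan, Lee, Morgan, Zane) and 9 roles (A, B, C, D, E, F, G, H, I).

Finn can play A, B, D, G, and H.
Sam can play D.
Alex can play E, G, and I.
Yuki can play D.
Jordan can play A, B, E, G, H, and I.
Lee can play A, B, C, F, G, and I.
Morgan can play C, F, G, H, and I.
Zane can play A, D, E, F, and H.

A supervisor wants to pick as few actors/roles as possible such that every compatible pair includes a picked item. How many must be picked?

{Finn, Alex, Jordan, Lee, Morgan, Zane, D} is a vertex cover of size 7: every edge has an endpoint in this set.
No smaller cover exists because Finn–B, Sam–D, Alex–I, Jordan–E, Lee–G, Morgan–H, Zane–A is a matching of size 7, and a cover must include an endpoint of each of these disjoint edges (König's theorem).

7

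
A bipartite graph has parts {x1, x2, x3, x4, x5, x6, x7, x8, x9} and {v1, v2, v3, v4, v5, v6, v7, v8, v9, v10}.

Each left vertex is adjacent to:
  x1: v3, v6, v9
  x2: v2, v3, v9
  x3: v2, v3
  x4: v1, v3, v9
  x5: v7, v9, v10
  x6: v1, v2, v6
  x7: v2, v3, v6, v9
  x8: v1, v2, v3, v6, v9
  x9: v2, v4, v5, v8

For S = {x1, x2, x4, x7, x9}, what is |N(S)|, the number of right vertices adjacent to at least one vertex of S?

8

The union of neighbours of {x1, x2, x4, x7, x9} is {v1, v2, v3, v4, v5, v6, v8, v9}, which has 8 elements.
Since |N(S)| = 8 ≥ |S| = 5, Hall's condition holds for this subset.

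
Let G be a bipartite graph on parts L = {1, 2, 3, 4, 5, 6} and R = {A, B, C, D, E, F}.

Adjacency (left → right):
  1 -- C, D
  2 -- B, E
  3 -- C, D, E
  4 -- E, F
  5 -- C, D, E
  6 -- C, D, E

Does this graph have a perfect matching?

No

The set {1, 3, 5, 6} has only 3 neighbours ({C, D, E}), so by Hall's theorem at most 5 of the 6 left vertices can be matched.
Hence no matching covers every left vertex.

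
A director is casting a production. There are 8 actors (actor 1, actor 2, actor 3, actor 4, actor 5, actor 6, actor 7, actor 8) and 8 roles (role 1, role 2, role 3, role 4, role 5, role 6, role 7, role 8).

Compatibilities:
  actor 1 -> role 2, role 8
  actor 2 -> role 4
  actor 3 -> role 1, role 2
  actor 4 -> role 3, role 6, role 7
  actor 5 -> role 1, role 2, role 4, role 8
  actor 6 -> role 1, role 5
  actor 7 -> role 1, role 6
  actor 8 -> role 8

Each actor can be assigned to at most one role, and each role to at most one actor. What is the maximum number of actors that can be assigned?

7

One maximum matching: actor 1-role 2, actor 2-role 4, actor 3-role 1, actor 4-role 3, actor 5-role 8, actor 6-role 5, actor 7-role 6.
The set {actor 1, actor 2, actor 3, actor 5, actor 8} has only 4 neighbours ({role 1, role 2, role 4, role 8}), so by Hall's theorem at most 7 of the 8 actors can be matched.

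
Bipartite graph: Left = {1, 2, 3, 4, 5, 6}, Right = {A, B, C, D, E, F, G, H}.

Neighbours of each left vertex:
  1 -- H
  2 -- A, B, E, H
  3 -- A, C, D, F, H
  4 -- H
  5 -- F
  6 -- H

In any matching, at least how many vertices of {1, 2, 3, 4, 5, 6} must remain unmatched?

One maximum matching: 1–H, 2–B, 3–A, 5–F.
The set {1, 4, 6} has only 1 neighbour ({H}), so by Hall's theorem at most 4 of the 6 left vertices can be matched.
That matches 4 of the 6, leaving 2 unmatched; no matching can do better.

2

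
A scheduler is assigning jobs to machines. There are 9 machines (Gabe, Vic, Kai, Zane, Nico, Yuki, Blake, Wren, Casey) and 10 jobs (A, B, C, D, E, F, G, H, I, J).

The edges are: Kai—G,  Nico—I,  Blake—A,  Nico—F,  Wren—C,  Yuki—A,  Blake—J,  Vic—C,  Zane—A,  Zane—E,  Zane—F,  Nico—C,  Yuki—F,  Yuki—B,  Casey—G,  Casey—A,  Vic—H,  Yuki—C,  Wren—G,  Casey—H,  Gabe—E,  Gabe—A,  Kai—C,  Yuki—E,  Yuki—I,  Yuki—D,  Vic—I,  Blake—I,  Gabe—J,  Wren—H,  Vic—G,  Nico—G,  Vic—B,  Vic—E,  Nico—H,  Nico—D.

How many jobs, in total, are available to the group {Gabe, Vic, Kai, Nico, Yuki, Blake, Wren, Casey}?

The union of neighbours of {Gabe, Vic, Kai, Nico, Yuki, Blake, Wren, Casey} is {A, B, C, D, E, F, G, H, I, J}, which has 10 elements.
Since |N(S)| = 10 ≥ |S| = 8, Hall's condition holds for this subset.

10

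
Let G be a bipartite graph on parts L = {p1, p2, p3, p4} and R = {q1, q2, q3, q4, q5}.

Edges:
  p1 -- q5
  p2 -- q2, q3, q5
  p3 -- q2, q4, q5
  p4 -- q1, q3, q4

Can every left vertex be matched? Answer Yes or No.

Yes

For example, pair p1-q5, p2-q3, p3-q2, p4-q4.
All 4 left vertices are covered.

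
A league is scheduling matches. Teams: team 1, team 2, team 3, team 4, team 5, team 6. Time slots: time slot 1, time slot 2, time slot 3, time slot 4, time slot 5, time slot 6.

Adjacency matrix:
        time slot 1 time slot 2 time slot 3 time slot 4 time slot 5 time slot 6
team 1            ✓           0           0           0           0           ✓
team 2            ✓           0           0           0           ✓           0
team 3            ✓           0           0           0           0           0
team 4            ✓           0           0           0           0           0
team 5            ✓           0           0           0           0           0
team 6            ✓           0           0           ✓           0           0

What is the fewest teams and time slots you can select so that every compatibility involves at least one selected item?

The 4 edges team 1–time slot 6, team 2–time slot 5, team 3–time slot 1, team 6–time slot 4 form a matching, so any vertex cover needs at least 4 vertices (one per matched edge).
Conversely {team 1, team 2, team 6, time slot 1} meets every edge and has exactly 4 vertices, so 4 is optimal.

4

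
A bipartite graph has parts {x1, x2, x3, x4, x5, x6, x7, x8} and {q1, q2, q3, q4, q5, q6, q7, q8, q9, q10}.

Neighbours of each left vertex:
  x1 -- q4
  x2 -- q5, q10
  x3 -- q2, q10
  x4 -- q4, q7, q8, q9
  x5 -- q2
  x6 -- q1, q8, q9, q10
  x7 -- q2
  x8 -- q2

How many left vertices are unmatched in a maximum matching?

A valid assignment of size 6: x1-q4, x2-q5, x3-q10, x4-q7, x5-q2, x6-q8.
The set {x5, x7, x8} has only 1 neighbour ({q2}), so by Hall's theorem at most 6 of the 8 left vertices can be matched.
That matches 6 of the 8, leaving 2 unmatched; no matching can do better.

2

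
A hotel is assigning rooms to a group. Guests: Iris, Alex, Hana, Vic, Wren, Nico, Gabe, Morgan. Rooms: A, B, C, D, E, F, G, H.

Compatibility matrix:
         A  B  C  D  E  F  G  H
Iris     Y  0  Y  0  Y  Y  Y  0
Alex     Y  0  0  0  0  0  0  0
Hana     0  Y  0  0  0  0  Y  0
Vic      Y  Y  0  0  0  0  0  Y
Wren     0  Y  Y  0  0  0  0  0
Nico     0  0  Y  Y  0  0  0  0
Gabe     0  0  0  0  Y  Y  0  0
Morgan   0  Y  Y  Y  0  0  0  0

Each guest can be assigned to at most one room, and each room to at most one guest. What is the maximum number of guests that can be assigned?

8

A valid assignment of size 8: Iris→E, Alex→A, Hana→G, Vic→H, Wren→C, Nico→D, Gabe→F, Morgan→B.
This saturates every guest, so 8 is the maximum.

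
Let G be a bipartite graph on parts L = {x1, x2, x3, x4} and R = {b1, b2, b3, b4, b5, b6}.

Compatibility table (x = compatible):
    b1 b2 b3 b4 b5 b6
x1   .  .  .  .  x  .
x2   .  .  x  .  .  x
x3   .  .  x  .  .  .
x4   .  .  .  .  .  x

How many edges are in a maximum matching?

3

One maximum matching: x1-b5, x2-b6, x3-b3.
The set {x2, x3, x4} has only 2 neighbours ({b3, b6}), so by Hall's theorem at most 3 of the 4 left vertices can be matched.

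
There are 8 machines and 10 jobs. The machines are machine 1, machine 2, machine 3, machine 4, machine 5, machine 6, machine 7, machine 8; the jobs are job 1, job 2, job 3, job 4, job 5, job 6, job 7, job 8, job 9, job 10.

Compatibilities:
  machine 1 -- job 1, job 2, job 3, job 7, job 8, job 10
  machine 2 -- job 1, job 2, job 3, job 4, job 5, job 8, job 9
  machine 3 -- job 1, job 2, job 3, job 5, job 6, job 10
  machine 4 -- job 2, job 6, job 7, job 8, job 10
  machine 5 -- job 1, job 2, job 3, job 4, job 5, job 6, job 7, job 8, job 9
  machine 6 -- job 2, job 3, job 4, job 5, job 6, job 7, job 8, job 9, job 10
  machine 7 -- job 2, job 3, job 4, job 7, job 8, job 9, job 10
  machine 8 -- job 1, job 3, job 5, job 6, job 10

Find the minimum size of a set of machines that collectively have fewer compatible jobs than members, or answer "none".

none

A matching saturating every machine exists, for instance machine 1→job 8, machine 2→job 4, machine 3→job 3, machine 4→job 10, machine 5→job 1, machine 6→job 9, machine 7→job 7, machine 8→job 5.
By Hall's marriage theorem, this means |N(S)| ≥ |S| for every subset S, so no violating subset exists.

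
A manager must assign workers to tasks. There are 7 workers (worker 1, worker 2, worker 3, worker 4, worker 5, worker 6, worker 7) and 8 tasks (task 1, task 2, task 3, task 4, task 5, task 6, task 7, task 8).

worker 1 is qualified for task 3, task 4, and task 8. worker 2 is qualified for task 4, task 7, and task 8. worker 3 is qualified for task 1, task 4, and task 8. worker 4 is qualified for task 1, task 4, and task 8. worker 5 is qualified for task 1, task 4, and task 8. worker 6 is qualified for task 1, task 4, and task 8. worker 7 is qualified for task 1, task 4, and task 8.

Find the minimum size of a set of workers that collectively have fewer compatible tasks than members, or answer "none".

4

Take S = {worker 3, worker 4, worker 5, worker 6}. Its neighbourhood is {task 1, task 4, task 8}, so |N(S)| = 3 < |S| = 4.
Every subset of size less than 4 has at least as many neighbours as members, so 4 is the minimum.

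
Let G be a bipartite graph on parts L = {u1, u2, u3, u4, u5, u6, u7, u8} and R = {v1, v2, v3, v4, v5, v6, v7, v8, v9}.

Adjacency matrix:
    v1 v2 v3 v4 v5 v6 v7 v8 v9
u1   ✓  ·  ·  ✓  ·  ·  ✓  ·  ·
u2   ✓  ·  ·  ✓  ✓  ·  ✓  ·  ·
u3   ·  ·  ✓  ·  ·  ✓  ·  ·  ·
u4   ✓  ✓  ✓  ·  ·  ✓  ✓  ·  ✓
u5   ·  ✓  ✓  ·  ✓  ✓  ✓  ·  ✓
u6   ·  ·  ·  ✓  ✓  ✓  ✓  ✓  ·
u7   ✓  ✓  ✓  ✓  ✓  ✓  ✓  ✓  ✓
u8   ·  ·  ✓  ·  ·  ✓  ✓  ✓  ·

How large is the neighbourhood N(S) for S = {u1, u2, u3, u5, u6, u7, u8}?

9

The union of neighbours of {u1, u2, u3, u5, u6, u7, u8} is {v1, v2, v3, v4, v5, v6, v7, v8, v9}, which has 9 elements.
Since |N(S)| = 9 ≥ |S| = 7, Hall's condition holds for this subset.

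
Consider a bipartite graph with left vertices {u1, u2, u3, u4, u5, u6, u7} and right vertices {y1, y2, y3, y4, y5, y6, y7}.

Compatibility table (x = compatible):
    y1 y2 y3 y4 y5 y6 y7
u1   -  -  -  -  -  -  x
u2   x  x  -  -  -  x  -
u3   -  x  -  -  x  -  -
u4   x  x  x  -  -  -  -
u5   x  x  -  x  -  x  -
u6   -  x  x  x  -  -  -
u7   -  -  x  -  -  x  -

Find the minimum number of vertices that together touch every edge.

A maximum matching has 7 edges (e.g. u1–y7, u2–y6, u3–y5, u4–y1, u5–y4, u6–y2, u7–y3).
By König's theorem the minimum vertex cover has the same size. One such cover is {u1, u2, u3, u4, u5, u6, u7}.

7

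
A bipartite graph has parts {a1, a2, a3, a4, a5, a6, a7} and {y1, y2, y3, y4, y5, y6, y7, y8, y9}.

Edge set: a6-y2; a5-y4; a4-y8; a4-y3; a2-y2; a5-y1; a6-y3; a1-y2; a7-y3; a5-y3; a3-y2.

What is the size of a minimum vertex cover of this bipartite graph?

4

The 4 edges a1–y2, a4–y8, a5–y1, a6–y3 form a matching, so any vertex cover needs at least 4 vertices (one per matched edge).
Conversely {a4, a5, y2, y3} meets every edge and has exactly 4 vertices, so 4 is optimal.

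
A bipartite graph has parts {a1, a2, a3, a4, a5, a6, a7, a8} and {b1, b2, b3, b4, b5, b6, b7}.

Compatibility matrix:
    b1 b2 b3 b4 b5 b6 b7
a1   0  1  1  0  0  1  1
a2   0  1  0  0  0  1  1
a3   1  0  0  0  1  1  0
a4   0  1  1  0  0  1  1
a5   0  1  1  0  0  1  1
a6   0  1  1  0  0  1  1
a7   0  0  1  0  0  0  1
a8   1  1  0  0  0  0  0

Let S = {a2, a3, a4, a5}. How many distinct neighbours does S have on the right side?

6

The union of neighbours of {a2, a3, a4, a5} is {b1, b2, b3, b5, b6, b7}, which has 6 elements.
Since |N(S)| = 6 ≥ |S| = 4, Hall's condition holds for this subset.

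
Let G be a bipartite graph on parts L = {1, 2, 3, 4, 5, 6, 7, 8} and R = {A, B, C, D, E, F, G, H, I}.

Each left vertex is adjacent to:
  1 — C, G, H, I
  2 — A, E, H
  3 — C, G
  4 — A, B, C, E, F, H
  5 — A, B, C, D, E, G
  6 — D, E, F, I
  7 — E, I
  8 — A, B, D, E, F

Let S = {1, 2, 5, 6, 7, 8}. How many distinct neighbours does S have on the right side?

The union of neighbours of {1, 2, 5, 6, 7, 8} is {A, B, C, D, E, F, G, H, I}, which has 9 elements.
Since |N(S)| = 9 ≥ |S| = 6, Hall's condition holds for this subset.

9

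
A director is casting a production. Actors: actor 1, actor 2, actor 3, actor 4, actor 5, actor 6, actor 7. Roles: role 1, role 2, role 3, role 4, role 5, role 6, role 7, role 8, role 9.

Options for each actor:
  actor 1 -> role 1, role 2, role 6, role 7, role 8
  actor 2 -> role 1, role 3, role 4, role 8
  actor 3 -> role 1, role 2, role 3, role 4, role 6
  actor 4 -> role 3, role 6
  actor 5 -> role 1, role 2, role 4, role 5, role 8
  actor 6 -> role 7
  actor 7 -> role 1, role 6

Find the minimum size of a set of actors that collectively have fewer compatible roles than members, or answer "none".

A matching saturating every actor exists, for instance actor 1→role 8, actor 2→role 3, actor 3→role 2, actor 4→role 6, actor 5→role 5, actor 6→role 7, actor 7→role 1.
By Hall's marriage theorem, this means |N(S)| ≥ |S| for every subset S, so no violating subset exists.

none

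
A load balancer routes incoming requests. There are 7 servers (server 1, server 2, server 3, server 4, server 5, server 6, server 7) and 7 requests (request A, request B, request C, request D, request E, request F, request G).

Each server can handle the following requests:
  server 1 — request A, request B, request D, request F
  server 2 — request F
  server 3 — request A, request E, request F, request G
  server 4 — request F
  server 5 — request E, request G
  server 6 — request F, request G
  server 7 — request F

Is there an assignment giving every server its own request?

No

The set {server 2, server 4, server 7} has only 1 neighbour ({request F}), so by Hall's theorem at most 5 of the 7 servers can be matched.
Hence no matching covers every server.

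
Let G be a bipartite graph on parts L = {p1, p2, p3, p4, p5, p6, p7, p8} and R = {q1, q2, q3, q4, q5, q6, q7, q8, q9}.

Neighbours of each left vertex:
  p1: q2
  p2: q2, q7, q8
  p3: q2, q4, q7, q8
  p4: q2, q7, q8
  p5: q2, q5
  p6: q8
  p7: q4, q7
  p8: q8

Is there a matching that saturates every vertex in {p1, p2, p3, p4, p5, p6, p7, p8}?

No

The set {p1, p2, p3, p4, p6, p7, p8} has only 4 neighbours ({q2, q4, q7, q8}), so by Hall's theorem at most 5 of the 8 left vertices can be matched.
Hence no matching covers every left vertex.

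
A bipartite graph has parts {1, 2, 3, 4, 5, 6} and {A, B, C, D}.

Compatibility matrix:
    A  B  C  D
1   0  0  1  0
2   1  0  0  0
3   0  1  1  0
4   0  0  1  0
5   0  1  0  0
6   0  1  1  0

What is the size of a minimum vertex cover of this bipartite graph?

{2, B, C} is a vertex cover of size 3: every edge has an endpoint in this set.
No smaller cover exists because 1–C, 2–A, 3–B is a matching of size 3, and a cover must include an endpoint of each of these disjoint edges (König's theorem).

3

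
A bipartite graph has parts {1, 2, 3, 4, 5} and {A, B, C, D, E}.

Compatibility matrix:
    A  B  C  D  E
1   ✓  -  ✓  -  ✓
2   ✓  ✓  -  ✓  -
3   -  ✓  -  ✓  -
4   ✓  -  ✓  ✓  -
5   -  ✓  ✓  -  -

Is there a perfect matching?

For example, pair 1→E, 2→A, 3→D, 4→C, 5→B.
Every left vertex is matched, so this is a perfect matching.

Yes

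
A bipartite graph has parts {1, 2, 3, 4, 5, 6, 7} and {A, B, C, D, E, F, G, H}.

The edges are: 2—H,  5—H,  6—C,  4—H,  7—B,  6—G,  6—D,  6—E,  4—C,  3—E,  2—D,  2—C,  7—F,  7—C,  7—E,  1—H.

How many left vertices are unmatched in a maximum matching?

For example, pair 1-H, 2-D, 3-E, 4-C, 6-G, 7-B.
The set {1, 5} has only 1 neighbour ({H}), so by Hall's theorem at most 6 of the 7 left vertices can be matched.
That matches 6 of the 7, leaving 1 unmatched; no matching can do better.

1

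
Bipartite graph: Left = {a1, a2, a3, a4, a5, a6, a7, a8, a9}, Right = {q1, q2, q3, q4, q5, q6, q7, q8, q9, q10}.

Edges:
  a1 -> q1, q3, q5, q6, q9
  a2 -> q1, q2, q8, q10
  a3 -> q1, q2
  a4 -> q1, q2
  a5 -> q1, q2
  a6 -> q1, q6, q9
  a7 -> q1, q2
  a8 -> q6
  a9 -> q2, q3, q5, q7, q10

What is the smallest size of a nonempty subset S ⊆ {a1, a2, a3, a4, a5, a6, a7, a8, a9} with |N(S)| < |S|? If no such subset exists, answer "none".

Take S = {a3, a4, a5}. Its neighbourhood is {q1, q2}, so |N(S)| = 2 < |S| = 3.
Every subset of size less than 3 has at least as many neighbours as members, so 3 is the minimum.

3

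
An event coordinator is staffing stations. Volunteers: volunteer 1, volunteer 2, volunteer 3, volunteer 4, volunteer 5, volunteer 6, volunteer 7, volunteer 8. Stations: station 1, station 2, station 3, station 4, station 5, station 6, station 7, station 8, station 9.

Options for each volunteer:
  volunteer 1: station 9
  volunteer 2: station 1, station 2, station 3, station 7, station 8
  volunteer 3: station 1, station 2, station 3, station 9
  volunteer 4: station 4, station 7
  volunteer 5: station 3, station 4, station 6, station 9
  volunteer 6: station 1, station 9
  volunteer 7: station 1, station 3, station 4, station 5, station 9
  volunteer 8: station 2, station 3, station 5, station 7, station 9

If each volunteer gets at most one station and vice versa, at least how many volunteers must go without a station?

For example, pair volunteer 1–station 9, volunteer 2–station 8, volunteer 3–station 2, volunteer 4–station 4, volunteer 5–station 3, volunteer 6–station 1, volunteer 7–station 5, volunteer 8–station 7.
All 8 volunteers are matched, so no larger matching exists.
That matches 8 of the 8, leaving 0 unmatched; no matching can do better.

0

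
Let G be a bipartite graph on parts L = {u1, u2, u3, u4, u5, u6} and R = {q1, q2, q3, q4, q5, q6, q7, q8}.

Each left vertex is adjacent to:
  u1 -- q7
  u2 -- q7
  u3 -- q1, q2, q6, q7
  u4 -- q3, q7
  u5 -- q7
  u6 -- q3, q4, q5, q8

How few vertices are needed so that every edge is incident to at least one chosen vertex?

The 4 edges u1–q7, u3–q6, u4–q3, u6–q8 form a matching, so any vertex cover needs at least 4 vertices (one per matched edge).
Conversely {u3, u4, u6, q7} meets every edge and has exactly 4 vertices, so 4 is optimal.

4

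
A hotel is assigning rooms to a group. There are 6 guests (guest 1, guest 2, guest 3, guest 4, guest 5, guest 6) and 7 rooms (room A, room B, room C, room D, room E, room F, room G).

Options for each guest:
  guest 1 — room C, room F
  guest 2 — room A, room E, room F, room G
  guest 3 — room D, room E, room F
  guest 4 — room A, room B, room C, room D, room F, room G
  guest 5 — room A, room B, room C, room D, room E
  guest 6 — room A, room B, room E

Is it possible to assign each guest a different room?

Yes

A valid assignment of size 6: guest 1→room C, guest 2→room G, guest 3→room F, guest 4→room D, guest 5→room A, guest 6→room E.
All 6 guests are covered.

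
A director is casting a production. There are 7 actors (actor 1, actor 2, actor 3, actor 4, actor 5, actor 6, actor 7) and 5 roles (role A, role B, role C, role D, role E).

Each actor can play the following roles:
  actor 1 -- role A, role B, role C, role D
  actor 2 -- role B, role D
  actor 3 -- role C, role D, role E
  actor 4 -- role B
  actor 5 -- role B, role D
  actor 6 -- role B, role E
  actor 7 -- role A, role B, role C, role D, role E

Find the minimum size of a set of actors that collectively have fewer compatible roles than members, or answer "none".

Take S = {actor 2, actor 4, actor 5}. Its neighbourhood is {role B, role D}, so |N(S)| = 2 < |S| = 3.
Every subset of size less than 3 has at least as many neighbours as members, so 3 is the minimum.

3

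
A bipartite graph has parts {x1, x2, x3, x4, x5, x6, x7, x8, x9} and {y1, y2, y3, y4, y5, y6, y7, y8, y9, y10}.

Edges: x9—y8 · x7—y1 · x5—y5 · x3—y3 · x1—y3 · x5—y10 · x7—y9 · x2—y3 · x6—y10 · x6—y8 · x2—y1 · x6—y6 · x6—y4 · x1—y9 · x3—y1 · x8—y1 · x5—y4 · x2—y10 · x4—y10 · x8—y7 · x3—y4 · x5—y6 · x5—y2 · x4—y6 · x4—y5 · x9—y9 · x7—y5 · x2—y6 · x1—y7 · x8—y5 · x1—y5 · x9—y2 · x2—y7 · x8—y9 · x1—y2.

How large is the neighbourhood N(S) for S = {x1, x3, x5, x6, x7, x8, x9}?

The union of neighbours of {x1, x3, x5, x6, x7, x8, x9} is {y1, y2, y3, y4, y5, y6, y7, y8, y9, y10}, which has 10 elements.
Since |N(S)| = 10 ≥ |S| = 7, Hall's condition holds for this subset.

10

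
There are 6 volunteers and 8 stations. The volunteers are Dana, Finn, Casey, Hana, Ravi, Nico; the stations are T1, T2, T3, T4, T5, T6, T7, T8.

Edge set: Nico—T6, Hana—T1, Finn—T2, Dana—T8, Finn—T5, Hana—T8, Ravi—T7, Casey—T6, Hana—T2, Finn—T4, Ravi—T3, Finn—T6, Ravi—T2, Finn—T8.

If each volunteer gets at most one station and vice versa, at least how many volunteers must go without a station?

1

A valid assignment of size 5: Dana-T8, Finn-T4, Casey-T6, Hana-T2, Ravi-T7.
The set {Casey, Nico} has only 1 neighbour ({T6}), so by Hall's theorem at most 5 of the 6 volunteers can be matched.
That matches 5 of the 6, leaving 1 unmatched; no matching can do better.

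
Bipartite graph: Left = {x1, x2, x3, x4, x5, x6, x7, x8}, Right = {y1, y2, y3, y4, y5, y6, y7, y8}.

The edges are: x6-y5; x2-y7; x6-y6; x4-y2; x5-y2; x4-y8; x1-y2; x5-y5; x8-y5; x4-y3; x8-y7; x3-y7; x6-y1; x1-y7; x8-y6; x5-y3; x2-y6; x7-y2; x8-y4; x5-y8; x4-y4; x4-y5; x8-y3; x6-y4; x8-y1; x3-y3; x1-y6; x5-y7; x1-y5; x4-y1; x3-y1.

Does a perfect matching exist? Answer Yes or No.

A valid assignment of size 8: x1–y5, x2–y7, x3–y3, x4–y4, x5–y8, x6–y1, x7–y2, x8–y6.
Every left vertex is matched, so this is a perfect matching.

Yes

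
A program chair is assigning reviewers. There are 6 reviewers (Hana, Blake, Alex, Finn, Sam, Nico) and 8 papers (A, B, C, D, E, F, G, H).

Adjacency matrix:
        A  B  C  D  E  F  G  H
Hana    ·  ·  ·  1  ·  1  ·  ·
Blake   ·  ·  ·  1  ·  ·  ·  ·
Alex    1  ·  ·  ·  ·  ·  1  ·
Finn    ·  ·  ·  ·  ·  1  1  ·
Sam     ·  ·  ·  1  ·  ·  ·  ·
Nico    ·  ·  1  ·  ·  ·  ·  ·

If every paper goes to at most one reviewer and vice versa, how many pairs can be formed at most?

For example, pair Hana-F, Blake-D, Alex-A, Finn-G, Nico-C.
The set {Blake, Sam} has only 1 neighbour ({D}), so by Hall's theorem at most 5 of the 6 reviewers can be matched.

5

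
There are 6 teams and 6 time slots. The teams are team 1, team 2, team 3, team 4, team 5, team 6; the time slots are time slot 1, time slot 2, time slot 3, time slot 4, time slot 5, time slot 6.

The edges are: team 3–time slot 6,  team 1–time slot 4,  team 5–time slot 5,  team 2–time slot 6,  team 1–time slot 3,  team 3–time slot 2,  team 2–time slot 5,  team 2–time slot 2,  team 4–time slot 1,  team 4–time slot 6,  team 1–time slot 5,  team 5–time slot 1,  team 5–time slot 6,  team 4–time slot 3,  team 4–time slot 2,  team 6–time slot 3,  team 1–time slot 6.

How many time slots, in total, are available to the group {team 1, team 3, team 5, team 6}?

6

The union of neighbours of {team 1, team 3, team 5, team 6} is {time slot 1, time slot 2, time slot 3, time slot 4, time slot 5, time slot 6}, which has 6 elements.
Since |N(S)| = 6 ≥ |S| = 4, Hall's condition holds for this subset.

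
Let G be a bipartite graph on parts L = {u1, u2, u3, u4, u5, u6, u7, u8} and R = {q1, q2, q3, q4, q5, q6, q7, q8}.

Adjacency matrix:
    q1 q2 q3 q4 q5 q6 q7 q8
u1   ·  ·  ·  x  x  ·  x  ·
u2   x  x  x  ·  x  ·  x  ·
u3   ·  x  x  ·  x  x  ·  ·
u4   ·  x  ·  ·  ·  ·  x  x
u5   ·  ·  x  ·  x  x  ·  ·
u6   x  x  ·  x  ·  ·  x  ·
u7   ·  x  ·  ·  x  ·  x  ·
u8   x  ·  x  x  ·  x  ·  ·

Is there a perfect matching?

Yes

One maximum matching: u1–q7, u2–q1, u3–q3, u4–q8, u5–q5, u6–q4, u7–q2, u8–q6.
All 8 left vertices are covered.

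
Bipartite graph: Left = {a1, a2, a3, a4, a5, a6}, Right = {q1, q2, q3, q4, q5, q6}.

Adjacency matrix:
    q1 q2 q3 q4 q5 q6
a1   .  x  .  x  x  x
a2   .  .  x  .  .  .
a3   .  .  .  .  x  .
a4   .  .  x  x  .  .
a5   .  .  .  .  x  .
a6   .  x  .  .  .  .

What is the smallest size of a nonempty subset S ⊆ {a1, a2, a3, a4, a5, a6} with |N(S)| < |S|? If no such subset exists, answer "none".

2

Take S = {a3, a5}. Its neighbourhood is {q5}, so |N(S)| = 1 < |S| = 2.
No single vertex violates Hall's condition since each has at least one neighbour, so 2 is the minimum.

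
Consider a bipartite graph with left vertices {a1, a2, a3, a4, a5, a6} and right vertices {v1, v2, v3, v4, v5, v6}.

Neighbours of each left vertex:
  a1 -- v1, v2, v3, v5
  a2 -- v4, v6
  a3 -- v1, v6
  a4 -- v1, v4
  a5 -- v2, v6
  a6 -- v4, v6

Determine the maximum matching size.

For example, pair a1-v3, a2-v4, a3-v6, a4-v1, a5-v2.
The set {a2, a3, a4, a6} has only 3 neighbours ({v1, v4, v6}), so by Hall's theorem at most 5 of the 6 left vertices can be matched.

5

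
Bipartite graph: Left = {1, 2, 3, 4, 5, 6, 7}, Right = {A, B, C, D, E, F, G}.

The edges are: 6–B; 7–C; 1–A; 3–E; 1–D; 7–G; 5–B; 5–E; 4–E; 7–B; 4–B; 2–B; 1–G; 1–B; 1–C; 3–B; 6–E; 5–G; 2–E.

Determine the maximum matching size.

A valid assignment of size 5: 1–A, 2–E, 3–B, 5–G, 7–C.
The set {2, 3, 4, 6} has only 2 neighbours ({B, E}), so by Hall's theorem at most 5 of the 7 left vertices can be matched.

5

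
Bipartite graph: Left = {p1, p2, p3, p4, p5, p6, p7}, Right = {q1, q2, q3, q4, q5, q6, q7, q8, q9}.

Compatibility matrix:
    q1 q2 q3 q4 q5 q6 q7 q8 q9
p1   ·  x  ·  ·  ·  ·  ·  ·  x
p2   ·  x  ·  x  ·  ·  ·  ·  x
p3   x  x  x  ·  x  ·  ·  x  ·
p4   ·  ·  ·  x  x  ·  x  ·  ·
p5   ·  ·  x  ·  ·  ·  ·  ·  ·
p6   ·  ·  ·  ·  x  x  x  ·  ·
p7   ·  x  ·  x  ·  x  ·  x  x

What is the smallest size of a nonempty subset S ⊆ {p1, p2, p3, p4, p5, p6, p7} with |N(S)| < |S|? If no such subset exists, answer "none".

none

A matching saturating every left vertex exists, for instance p1→q2, p2→q4, p3→q1, p4→q5, p5→q3, p6→q7, p7→q9.
By Hall's marriage theorem, this means |N(S)| ≥ |S| for every subset S, so no violating subset exists.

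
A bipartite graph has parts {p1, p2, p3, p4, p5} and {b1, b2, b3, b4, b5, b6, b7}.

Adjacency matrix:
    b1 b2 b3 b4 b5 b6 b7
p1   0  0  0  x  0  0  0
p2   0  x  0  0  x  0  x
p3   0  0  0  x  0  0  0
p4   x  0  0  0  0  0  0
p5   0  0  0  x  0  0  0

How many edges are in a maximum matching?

One maximum matching: p1→b4, p2→b5, p4→b1.
The set {p1, p3, p5} has only 1 neighbour ({b4}), so by Hall's theorem at most 3 of the 5 left vertices can be matched.

3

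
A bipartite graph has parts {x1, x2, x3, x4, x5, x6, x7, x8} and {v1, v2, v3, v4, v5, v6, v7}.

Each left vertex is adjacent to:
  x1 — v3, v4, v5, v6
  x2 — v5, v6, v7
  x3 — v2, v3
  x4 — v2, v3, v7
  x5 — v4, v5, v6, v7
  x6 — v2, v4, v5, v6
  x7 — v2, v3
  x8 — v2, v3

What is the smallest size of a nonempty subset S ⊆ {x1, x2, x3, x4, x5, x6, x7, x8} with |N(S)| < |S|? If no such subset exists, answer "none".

3

Take S = {x3, x7, x8}. Its neighbourhood is {v2, v3}, so |N(S)| = 2 < |S| = 3.
Every subset of size less than 3 has at least as many neighbours as members, so 3 is the minimum.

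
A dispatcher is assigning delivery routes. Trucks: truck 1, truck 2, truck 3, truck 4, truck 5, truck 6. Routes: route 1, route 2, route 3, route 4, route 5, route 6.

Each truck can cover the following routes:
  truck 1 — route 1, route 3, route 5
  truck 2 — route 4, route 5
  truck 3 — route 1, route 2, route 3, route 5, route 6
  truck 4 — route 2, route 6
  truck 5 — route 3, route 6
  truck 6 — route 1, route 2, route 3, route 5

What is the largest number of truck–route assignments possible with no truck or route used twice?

6

One maximum matching: truck 1–route 5, truck 2–route 4, truck 3–route 1, truck 4–route 6, truck 5–route 3, truck 6–route 2.
All 6 trucks are matched, so no larger matching exists.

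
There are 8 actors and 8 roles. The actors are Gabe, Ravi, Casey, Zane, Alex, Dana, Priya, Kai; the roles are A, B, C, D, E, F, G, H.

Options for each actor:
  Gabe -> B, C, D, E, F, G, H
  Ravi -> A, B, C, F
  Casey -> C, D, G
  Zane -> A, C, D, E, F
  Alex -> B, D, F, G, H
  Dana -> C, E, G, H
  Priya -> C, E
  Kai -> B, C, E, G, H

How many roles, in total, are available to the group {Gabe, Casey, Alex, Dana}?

The union of neighbours of {Gabe, Casey, Alex, Dana} is {B, C, D, E, F, G, H}, which has 7 elements.
Since |N(S)| = 7 ≥ |S| = 4, Hall's condition holds for this subset.

7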